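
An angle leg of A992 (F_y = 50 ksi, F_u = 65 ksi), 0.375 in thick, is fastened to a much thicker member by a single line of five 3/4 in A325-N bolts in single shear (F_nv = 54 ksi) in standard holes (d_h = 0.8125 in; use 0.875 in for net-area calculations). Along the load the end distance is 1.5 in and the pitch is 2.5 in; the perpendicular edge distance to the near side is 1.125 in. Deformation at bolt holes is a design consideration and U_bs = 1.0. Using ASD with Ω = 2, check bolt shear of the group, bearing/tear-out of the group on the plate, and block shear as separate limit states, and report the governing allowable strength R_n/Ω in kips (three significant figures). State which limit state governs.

Bolt shear: A_b = π·0.75²/4 = 0.4418 in²; R_n = 54 × 0.4418 × 5 × 1 = 119.3 kips → 119.3 / 2 = 59.6 kips.
Bearing: edge l_c = 1.094, r_n = 31.99 kips; interior l_c = 1.688, r_n = 43.87 kips; R_n = 31.99 + 4·43.87 = 207.5 kips → 104 kips.
Block shear: A_gv = 4.312, A_nv = 2.836, A_nt = 0.2578 in²; R_n = min(0.6F_uA_nv, 0.6F_yA_gv) + U_bs·F_u·A_nt = 127.4 kips → 63.7 kips.
Bolt shear governs: 59.6 kips.

59.6 kips (bolt shear governs)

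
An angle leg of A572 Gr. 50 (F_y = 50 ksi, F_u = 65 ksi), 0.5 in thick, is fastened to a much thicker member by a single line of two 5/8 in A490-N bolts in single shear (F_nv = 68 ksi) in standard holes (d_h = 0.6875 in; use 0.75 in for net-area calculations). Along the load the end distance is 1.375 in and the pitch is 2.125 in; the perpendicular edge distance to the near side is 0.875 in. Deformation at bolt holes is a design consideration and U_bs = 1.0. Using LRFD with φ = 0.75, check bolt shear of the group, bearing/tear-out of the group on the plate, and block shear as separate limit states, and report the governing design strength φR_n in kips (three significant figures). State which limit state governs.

31.3 kips (bolt shear governs)

Bolt shear: A_b = π·0.625²/4 = 0.3068 in²; R_n = 68 × 0.3068 × 2 × 1 = 41.72 kips → 0.75 × 41.72 = 31.3 kips.
Bearing: edge l_c = 1.031, r_n = 40.22 kips; interior l_c = 1.438, r_n = 48.75 kips; R_n = 40.22 + 1·48.75 = 88.97 kips → 66.7 kips.
Block shear: A_gv = 1.75, A_nv = 1.188, A_nt = 0.25 in²; R_n = min(0.6F_uA_nv, 0.6F_yA_gv) + U_bs·F_u·A_nt = 62.56 kips → 46.9 kips.
Bolt shear governs: 31.3 kips.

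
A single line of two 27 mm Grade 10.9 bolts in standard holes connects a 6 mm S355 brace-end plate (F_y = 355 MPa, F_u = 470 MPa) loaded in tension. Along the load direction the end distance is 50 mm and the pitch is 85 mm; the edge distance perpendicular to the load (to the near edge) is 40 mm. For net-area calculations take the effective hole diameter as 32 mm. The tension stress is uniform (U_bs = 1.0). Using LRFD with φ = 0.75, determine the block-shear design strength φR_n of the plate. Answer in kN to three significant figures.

161 kN

Shear plane L_v = 50 + 1·85 = 135 mm; A_gv = 135 × 6 = 810 mm².
A_nv = (135 − 1.5·32) × 6 = 522 mm².
A_nt = (40 − 0.5·32) × 6 = 144 mm².
0.6 F_u A_nv = 147.2 kN; 0.6 F_y A_gv = 172.5 kN → shear rupture governs the shear term.
R_n = 147.2 + 1.0 × 470 × 144 / 1000 = 214.9 kN.
Design strength φR_n = 0.75 × 214.9 = 161 kN.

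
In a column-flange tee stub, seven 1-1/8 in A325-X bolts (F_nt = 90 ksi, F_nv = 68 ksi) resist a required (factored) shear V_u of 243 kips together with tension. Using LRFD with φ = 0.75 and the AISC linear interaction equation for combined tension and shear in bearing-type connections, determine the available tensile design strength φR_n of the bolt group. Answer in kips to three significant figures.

289 kips

A_b = π·1.125²/4 = 0.994 in²; f_rv = 243 / (7 × 0.994) = 34.92 ksi.
F'_nt = 1.3 F_nt − (F_nt / φF_nv) f_rv = 1.3·90 − (90/(0.75·68))·34.92 = 55.37 ksi, capped at F_nt → F'_nt = 55.37 ksi.
R_n = F'_nt · A_b · n = 55.37 × 0.994 × 7 = 385.3 kips.
Design strength φR_n = 0.75 × 385.3 = 289 kips.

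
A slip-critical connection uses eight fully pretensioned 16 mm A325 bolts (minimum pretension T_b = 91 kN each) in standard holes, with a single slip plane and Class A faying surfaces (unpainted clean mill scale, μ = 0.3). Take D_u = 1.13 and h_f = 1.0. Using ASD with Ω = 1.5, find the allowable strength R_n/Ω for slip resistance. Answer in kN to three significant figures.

165 kN

R_n = μ · D_u · h_f · T_b · n_s · n_b = 0.3 × 1.13 × 1.0 × 91 × 1 × 8 = 246.8 kN.
Allowable strength R_n/Ω = 246.8 / 1.5 = 165 kN.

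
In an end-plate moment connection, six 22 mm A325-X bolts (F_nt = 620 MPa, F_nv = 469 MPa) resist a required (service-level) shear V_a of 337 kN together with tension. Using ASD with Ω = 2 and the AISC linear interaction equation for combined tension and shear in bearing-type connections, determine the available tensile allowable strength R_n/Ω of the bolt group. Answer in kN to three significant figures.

A_b = π·22²/4 = 380.1 mm²; f_rv = 337 × 1000 / (6 × 380.1) = 147.8 MPa.
F'_nt = 1.3 F_nt − (Ω F_nt / F_nv) f_rv = 1.3·620 − (2·620/469)·147.8 = 415.3 MPa, capped at F_nt → F'_nt = 415.3 MPa.
R_n = F'_nt · A_b · n = 415.3 × 380.1 × 6 / 1000 = 947.3 kN.
Allowable strength R_n/Ω = 947.3 / 2 = 474 kN.

474 kN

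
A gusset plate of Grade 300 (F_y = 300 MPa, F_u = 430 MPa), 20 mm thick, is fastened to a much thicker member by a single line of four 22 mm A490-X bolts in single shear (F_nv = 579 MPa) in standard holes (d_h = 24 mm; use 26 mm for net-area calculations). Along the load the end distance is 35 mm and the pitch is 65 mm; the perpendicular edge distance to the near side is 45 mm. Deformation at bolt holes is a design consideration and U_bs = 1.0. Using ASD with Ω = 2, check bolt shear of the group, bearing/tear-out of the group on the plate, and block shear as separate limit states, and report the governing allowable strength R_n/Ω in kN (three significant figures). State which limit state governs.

440 kN (bolt shear governs)

Bolt shear: A_b = π·22²/4 = 380.1 mm²; R_n = 579 × 380.1 × 4 × 1 / 1000 = 880.4 kN → 880.4 / 2 = 440 kN.
Bearing: edge l_c = 23, r_n = 237.4 kN; interior l_c = 41, r_n = 423.1 kN; R_n = 237.4 + 3·423.1 = 1507 kN → 753 kN.
Block shear: A_gv = 4600, A_nv = 2780, A_nt = 640 mm²; R_n = min(0.6F_uA_nv, 0.6F_yA_gv) + U_bs·F_u·A_nt = 992.4 kN → 496 kN.
Bolt shear governs: 440 kN.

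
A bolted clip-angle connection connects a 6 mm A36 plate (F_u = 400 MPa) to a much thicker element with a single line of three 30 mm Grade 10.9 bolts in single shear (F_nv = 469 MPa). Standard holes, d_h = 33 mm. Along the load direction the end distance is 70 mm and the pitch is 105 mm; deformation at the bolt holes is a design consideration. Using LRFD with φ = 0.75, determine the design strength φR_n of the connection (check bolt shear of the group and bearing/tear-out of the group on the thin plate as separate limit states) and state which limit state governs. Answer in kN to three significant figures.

375 kN (bearing governs)

Bolt shear: A_b = π·30²/4 = 706.9 mm²; R_n = 469 × 706.9 × 3 × 1 / 1000 = 994.5 kN → 0.75 × 994.5 = 746 kN.
Bearing (1.2 l_c t F_u ≤ 2.4 d t F_u): upper limit = 2.4·30·6·400 / 1000 = 172.8 kN.
  Edge l_c = 70 − 33/2 = 53.5 → r_n = 154.1 kN; interior l_c = 105 − 33 = 72 → r_n = 172.8 kN.
  R_n,bearing = 1·154.1 + 2·172.8 = 499.7 kN → 0.75 × 499.7 = 375 kN.
Bearing governs: 375 kN.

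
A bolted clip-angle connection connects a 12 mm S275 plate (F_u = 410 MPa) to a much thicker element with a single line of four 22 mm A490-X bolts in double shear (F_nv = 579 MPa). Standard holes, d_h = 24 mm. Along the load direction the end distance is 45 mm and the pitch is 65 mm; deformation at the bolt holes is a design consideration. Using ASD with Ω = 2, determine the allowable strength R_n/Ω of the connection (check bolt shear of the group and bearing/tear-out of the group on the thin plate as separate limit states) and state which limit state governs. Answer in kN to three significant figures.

461 kN (bearing governs)

Bolt shear: A_b = π·22²/4 = 380.1 mm²; R_n = 579 × 380.1 × 4 × 2 / 1000 = 1761 kN → 1761 / 2 = 880 kN.
Bearing (1.2 l_c t F_u ≤ 2.4 d t F_u): upper limit = 2.4·22·12·410 / 1000 = 259.8 kN.
  Edge l_c = 45 − 24/2 = 33 → r_n = 194.8 kN; interior l_c = 65 − 24 = 41 → r_n = 242.1 kN.
  R_n,bearing = 1·194.8 + 3·242.1 = 921 kN → 921 / 2 = 461 kN.
Bearing governs: 461 kN.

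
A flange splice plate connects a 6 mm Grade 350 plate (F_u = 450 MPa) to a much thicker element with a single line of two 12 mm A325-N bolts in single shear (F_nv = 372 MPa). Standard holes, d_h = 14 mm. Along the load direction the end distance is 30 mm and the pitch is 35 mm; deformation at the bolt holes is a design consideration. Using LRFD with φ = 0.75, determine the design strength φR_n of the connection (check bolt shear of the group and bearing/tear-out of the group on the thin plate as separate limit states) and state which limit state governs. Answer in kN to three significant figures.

63.1 kN (bolt shear governs)

Bolt shear: A_b = π·12²/4 = 113.1 mm²; R_n = 372 × 113.1 × 2 × 1 / 1000 = 84.14 kN → 0.75 × 84.14 = 63.1 kN.
Bearing (1.2 l_c t F_u ≤ 2.4 d t F_u): upper limit = 2.4·12·6·450 / 1000 = 77.76 kN.
  Edge l_c = 30 − 14/2 = 23 → r_n = 74.52 kN; interior l_c = 35 − 14 = 21 → r_n = 68.04 kN.
  R_n,bearing = 1·74.52 + 1·68.04 = 142.6 kN → 0.75 × 142.6 = 107 kN.
Bolt shear governs: 63.1 kN.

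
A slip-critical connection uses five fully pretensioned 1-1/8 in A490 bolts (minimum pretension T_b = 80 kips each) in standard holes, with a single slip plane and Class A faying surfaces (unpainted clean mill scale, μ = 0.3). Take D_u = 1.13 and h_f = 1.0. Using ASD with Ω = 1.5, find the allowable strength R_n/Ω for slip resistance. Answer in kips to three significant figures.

R_n = μ · D_u · h_f · T_b · n_s · n_b = 0.3 × 1.13 × 1.0 × 80 × 1 × 5 = 135.6 kips.
Allowable strength R_n/Ω = 135.6 / 1.5 = 90.4 kips.

90.4 kips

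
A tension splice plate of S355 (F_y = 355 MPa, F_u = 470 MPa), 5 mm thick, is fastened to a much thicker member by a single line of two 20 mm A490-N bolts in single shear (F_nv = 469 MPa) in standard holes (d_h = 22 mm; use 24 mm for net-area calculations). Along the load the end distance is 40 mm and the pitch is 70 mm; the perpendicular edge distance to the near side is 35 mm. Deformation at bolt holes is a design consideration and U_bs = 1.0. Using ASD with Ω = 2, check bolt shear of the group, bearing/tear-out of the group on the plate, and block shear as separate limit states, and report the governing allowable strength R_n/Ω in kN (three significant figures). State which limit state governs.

79.2 kN (block shear governs)

Bolt shear: A_b = π·20²/4 = 314.2 mm²; R_n = 469 × 314.2 × 2 × 1 / 1000 = 294.7 kN → 294.7 / 2 = 147 kN.
Bearing: edge l_c = 29, r_n = 81.78 kN; interior l_c = 48, r_n = 112.8 kN; R_n = 81.78 + 1·112.8 = 194.6 kN → 97.3 kN.
Block shear: A_gv = 550, A_nv = 370, A_nt = 115 mm²; R_n = min(0.6F_uA_nv, 0.6F_yA_gv) + U_bs·F_u·A_nt = 158.4 kN → 79.2 kN.
Block shear governs: 79.2 kN.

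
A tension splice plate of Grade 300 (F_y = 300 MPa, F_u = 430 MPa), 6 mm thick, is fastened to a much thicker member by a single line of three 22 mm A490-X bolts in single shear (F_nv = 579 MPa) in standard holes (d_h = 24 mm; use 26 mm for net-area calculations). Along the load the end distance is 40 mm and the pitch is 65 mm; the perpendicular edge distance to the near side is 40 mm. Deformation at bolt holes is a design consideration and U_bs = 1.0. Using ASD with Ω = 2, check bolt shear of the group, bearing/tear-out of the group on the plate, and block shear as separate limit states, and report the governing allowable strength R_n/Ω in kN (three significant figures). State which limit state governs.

Bolt shear: A_b = π·22²/4 = 380.1 mm²; R_n = 579 × 380.1 × 3 × 1 / 1000 = 660.3 kN → 660.3 / 2 = 330 kN.
Bearing: edge l_c = 28, r_n = 86.69 kN; interior l_c = 41, r_n = 126.9 kN; R_n = 86.69 + 2·126.9 = 340.6 kN → 170 kN.
Block shear: A_gv = 1020, A_nv = 630, A_nt = 162 mm²; R_n = min(0.6F_uA_nv, 0.6F_yA_gv) + U_bs·F_u·A_nt = 232.2 kN → 116 kN.
Block shear governs: 116 kN.

116 kN (block shear governs)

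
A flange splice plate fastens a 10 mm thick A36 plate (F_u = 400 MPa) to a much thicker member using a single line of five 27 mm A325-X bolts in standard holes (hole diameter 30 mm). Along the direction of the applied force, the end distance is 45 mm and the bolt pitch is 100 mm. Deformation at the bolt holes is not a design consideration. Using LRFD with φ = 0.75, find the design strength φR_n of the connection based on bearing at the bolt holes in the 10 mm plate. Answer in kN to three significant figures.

Per bolt r_n = 1.5 l_c t F_u ≤ 3.0 d t F_u; upper limit = 3.0 × 27 × 10 × 400 / 1000 = 324 kN.
Edge bolt: l_c = 45 − 30/2 = 30 mm → 1.5 × 30 × 10 × 400 / 1000 = 180 → r_n = 180 kN.
Interior bolts: l_c = 100 − 30 = 70 mm → 1.5 × 70 × 10 × 400 / 1000 = 420 → r_n = 324 kN.
R_n = 1 × 180 + 4 × 324 = 1476 kN.
Design strength φR_n = 0.75 × 1476 = 1110 kN.

1110 kN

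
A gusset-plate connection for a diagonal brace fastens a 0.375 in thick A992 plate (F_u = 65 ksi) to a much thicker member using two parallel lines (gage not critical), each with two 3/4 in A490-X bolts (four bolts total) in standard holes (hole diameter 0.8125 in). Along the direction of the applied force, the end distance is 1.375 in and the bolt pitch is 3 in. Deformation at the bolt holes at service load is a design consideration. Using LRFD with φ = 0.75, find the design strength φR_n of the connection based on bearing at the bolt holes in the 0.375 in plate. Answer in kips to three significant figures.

Per bolt r_n = 1.2 l_c t F_u ≤ 2.4 d t F_u; upper limit = 2.4 × 0.75 × 0.375 × 65 = 43.87 kips.
Edge bolt: l_c = 1.375 − 0.8125/2 = 0.9688 in → 1.2 × 0.9688 × 0.375 × 65 = 28.34 → r_n = 28.34 kips.
Interior bolts: l_c = 3 − 0.8125 = 2.188 in → 1.2 × 2.188 × 0.375 × 65 = 63.98 → r_n = 43.87 kips.
R_n = 2 × 28.34 + 2 × 43.87 = 144.4 kips.
Design strength φR_n = 0.75 × 144.4 = 108 kips.

108 kips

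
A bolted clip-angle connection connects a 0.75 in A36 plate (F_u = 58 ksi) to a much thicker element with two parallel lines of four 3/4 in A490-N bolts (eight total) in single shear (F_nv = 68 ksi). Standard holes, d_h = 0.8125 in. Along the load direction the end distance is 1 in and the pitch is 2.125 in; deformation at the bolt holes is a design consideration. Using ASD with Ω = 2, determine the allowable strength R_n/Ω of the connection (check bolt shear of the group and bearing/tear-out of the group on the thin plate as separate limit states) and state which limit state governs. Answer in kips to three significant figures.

Bolt shear: A_b = π·0.75²/4 = 0.4418 in²; R_n = 68 × 0.4418 × 8 × 1 = 240.3 kips → 240.3 / 2 = 120 kips.
Bearing (1.2 l_c t F_u ≤ 2.4 d t F_u): upper limit = 2.4·0.75·0.75·58 = 78.3 kips.
  Edge l_c = 1 − 0.8125/2 = 0.5938 → r_n = 30.99 kips; interior l_c = 2.125 − 0.8125 = 1.312 → r_n = 68.51 kips.
  R_n,bearing = 2·30.99 + 6·68.51 = 473.1 kips → 473.1 / 2 = 237 kips.
Bolt shear governs: 120 kips.

120 kips (bolt shear governs)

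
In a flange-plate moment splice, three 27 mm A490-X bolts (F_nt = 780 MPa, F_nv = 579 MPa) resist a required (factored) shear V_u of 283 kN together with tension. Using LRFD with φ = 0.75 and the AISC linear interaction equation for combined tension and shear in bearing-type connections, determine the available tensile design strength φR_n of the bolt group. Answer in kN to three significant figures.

925 kN

A_b = π·27²/4 = 572.6 mm²; f_rv = 283 × 1000 / (3 × 572.6) = 164.8 MPa.
F'_nt = 1.3 F_nt − (F_nt / φF_nv) f_rv = 1.3·780 − (780/(0.75·579))·164.8 = 718.1 MPa, capped at F_nt → F'_nt = 718.1 MPa.
R_n = F'_nt · A_b · n = 718.1 × 572.6 × 3 / 1000 = 1233 kN.
Design strength φR_n = 0.75 × 1233 = 925 kN.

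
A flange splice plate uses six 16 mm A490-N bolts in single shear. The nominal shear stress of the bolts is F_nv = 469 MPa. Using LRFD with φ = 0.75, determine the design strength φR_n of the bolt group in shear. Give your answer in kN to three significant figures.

A_b = π × 16² / 4 = 201.1 mm².
R_n = F_nv · A_b · n · n_s = 469 × 201.1 × 6 × 1 / 1000 = 565.8 kN.
Design strength φR_n = 0.75 × 565.8 = 424 kN.

424 kN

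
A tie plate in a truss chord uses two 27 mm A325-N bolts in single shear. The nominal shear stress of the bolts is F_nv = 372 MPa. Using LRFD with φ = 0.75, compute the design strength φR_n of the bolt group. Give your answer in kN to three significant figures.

A_b = π × 27² / 4 = 572.6 mm².
R_n = F_nv · A_b · n · n_s = 372 × 572.6 × 2 × 1 / 1000 = 426 kN.
Design strength φR_n = 0.75 × 426 = 319 kN.

319 kN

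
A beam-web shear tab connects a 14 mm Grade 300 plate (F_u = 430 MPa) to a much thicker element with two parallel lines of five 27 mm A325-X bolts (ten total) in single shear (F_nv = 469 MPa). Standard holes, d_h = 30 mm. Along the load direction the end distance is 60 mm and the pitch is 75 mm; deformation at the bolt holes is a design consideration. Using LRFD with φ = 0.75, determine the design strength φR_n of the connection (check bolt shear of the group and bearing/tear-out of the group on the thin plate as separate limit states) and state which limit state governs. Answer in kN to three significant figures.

2010 kN (bolt shear governs)

Bolt shear: A_b = π·27²/4 = 572.6 mm²; R_n = 469 × 572.6 × 10 × 1 / 1000 = 2685 kN → 0.75 × 2685 = 2010 kN.
Bearing (1.2 l_c t F_u ≤ 2.4 d t F_u): upper limit = 2.4·27·14·430 / 1000 = 390.1 kN.
  Edge l_c = 60 − 30/2 = 45 → r_n = 325.1 kN; interior l_c = 75 − 30 = 45 → r_n = 325.1 kN.
  R_n,bearing = 2·325.1 + 8·325.1 = 3251 kN → 0.75 × 3251 = 2440 kN.
Bolt shear governs: 2010 kN.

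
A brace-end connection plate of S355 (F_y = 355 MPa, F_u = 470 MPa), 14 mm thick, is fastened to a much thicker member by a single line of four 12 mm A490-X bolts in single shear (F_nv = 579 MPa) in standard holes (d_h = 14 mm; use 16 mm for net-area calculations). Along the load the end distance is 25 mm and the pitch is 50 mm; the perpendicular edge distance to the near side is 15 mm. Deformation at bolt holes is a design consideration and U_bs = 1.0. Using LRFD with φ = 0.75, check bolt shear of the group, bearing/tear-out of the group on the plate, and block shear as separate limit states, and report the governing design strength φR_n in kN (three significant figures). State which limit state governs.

196 kN (bolt shear governs)

Bolt shear: A_b = π·12²/4 = 113.1 mm²; R_n = 579 × 113.1 × 4 × 1 / 1000 = 261.9 kN → 0.75 × 261.9 = 196 kN.
Bearing: edge l_c = 18, r_n = 142.1 kN; interior l_c = 36, r_n = 189.5 kN; R_n = 142.1 + 3·189.5 = 710.6 kN → 533 kN.
Block shear: A_gv = 2450, A_nv = 1666, A_nt = 98 mm²; R_n = min(0.6F_uA_nv, 0.6F_yA_gv) + U_bs·F_u·A_nt = 515.9 kN → 387 kN.
Bolt shear governs: 196 kN.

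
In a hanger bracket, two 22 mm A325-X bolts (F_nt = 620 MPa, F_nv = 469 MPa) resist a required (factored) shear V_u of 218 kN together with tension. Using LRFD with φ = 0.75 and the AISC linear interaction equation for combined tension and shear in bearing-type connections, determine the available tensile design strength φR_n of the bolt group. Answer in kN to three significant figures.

171 kN

A_b = π·22²/4 = 380.1 mm²; f_rv = 218 × 1000 / (2 × 380.1) = 286.7 MPa.
F'_nt = 1.3 F_nt − (F_nt / φF_nv) f_rv = 1.3·620 − (620/(0.75·469))·286.7 = 300.6 MPa, capped at F_nt → F'_nt = 300.6 MPa.
R_n = F'_nt · A_b · n = 300.6 × 380.1 × 2 / 1000 = 228.5 kN.
Design strength φR_n = 0.75 × 228.5 = 171 kN.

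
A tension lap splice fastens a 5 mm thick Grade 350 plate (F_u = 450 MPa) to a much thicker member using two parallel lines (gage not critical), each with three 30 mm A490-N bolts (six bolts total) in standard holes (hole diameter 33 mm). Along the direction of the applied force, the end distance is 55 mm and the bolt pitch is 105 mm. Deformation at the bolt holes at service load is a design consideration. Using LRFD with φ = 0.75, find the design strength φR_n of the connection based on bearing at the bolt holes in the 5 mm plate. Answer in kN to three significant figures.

642 kN

Per bolt r_n = 1.2 l_c t F_u ≤ 2.4 d t F_u; upper limit = 2.4 × 30 × 5 × 450 / 1000 = 162 kN.
Edge bolt: l_c = 55 − 33/2 = 38.5 mm → 1.2 × 38.5 × 5 × 450 / 1000 = 103.9 → r_n = 103.9 kN.
Interior bolts: l_c = 105 − 33 = 72 mm → 1.2 × 72 × 5 × 450 / 1000 = 194.4 → r_n = 162 kN.
R_n = 2 × 103.9 + 4 × 162 = 855.9 kN.
Design strength φR_n = 0.75 × 855.9 = 642 kN.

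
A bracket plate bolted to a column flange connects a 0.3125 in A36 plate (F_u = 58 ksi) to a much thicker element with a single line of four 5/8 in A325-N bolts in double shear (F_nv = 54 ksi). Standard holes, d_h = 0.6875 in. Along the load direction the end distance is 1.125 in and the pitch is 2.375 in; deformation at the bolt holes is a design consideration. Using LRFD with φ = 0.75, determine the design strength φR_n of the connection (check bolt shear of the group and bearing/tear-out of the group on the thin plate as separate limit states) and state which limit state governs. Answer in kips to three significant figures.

73.9 kips (bearing governs)

Bolt shear: A_b = π·0.625²/4 = 0.3068 in²; R_n = 54 × 0.3068 × 4 × 2 = 132.5 kips → 0.75 × 132.5 = 99.4 kips.
Bearing (1.2 l_c t F_u ≤ 2.4 d t F_u): upper limit = 2.4·0.625·0.3125·58 = 27.19 kips.
  Edge l_c = 1.125 − 0.6875/2 = 0.7812 → r_n = 16.99 kips; interior l_c = 2.375 − 0.6875 = 1.688 → r_n = 27.19 kips.
  R_n,bearing = 1·16.99 + 3·27.19 = 98.55 kips → 0.75 × 98.55 = 73.9 kips.
Bearing governs: 73.9 kips.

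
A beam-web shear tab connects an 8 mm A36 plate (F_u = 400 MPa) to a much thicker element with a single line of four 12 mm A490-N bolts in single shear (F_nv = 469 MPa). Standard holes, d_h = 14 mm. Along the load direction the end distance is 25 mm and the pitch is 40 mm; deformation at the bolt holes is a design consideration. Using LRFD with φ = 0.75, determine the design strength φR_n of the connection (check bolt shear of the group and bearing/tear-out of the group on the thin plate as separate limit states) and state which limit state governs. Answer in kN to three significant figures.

159 kN (bolt shear governs)

Bolt shear: A_b = π·12²/4 = 113.1 mm²; R_n = 469 × 113.1 × 4 × 1 / 1000 = 212.2 kN → 0.75 × 212.2 = 159 kN.
Bearing (1.2 l_c t F_u ≤ 2.4 d t F_u): upper limit = 2.4·12·8·400 / 1000 = 92.16 kN.
  Edge l_c = 25 − 14/2 = 18 → r_n = 69.12 kN; interior l_c = 40 − 14 = 26 → r_n = 92.16 kN.
  R_n,bearing = 1·69.12 + 3·92.16 = 345.6 kN → 0.75 × 345.6 = 259 kN.
Bolt shear governs: 159 kN.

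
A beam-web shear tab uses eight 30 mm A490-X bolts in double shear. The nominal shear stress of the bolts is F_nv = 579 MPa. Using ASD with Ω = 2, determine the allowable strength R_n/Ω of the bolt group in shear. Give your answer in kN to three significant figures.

A_b = π × 30² / 4 = 706.9 mm².
R_n = F_nv · A_b · n · n_s = 579 × 706.9 × 8 × 2 / 1000 = 6548 kN.
Allowable strength R_n/Ω = 6548 / 2 = 3270 kN.

3270 kN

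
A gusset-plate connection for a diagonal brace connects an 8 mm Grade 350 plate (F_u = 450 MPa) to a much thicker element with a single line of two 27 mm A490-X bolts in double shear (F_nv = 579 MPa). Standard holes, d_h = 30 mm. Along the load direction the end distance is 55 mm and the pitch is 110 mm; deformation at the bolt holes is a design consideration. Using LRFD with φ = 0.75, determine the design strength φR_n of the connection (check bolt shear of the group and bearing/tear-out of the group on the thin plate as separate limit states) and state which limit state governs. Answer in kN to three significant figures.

305 kN (bearing governs)

Bolt shear: A_b = π·27²/4 = 572.6 mm²; R_n = 579 × 572.6 × 2 × 2 / 1000 = 1326 kN → 0.75 × 1326 = 995 kN.
Bearing (1.2 l_c t F_u ≤ 2.4 d t F_u): upper limit = 2.4·27·8·450 / 1000 = 233.3 kN.
  Edge l_c = 55 − 30/2 = 40 → r_n = 172.8 kN; interior l_c = 110 − 30 = 80 → r_n = 233.3 kN.
  R_n,bearing = 1·172.8 + 1·233.3 = 406.1 kN → 0.75 × 406.1 = 305 kN.
Bearing governs: 305 kN.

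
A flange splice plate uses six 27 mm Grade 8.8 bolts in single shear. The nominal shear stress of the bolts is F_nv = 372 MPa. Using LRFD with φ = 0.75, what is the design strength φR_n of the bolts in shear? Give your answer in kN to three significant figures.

958 kN

A_b = π × 27² / 4 = 572.6 mm².
R_n = F_nv · A_b · n · n_s = 372 × 572.6 × 6 × 1 / 1000 = 1278 kN.
Design strength φR_n = 0.75 × 1278 = 958 kN.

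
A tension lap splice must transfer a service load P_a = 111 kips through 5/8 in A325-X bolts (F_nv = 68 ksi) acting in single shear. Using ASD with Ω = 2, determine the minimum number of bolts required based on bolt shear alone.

A_b = π·0.625²/4 = 0.3068 in².
Per-bolt allowable strength R_n/Ω = 68 × 0.3068 × 1 / 2 = 10.43 kips.
n ≥ 111 / 10.43 = 10.64 → use 11 bolts.

11 bolts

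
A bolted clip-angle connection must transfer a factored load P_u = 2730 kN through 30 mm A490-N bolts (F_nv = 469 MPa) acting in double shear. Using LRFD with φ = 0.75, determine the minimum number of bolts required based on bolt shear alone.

A_b = π·30²/4 = 706.9 mm².
Per-bolt design strength φR_n = 0.75 × 469 × 706.9 × 2 / 1000 = 497.3 kN.
n ≥ 2730 / 497.3 = 5.49 → use 6 bolts.

6 bolts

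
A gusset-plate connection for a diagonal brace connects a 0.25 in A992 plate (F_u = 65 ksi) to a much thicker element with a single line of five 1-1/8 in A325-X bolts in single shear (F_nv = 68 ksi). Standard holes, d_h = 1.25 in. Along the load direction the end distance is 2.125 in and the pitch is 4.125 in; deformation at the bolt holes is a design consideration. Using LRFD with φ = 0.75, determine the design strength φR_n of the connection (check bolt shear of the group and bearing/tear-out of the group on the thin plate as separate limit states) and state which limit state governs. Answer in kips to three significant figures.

154 kips (bearing governs)

Bolt shear: A_b = π·1.125²/4 = 0.994 in²; R_n = 68 × 0.994 × 5 × 1 = 338 kips → 0.75 × 338 = 253 kips.
Bearing (1.2 l_c t F_u ≤ 2.4 d t F_u): upper limit = 2.4·1.125·0.25·65 = 43.87 kips.
  Edge l_c = 2.125 − 1.25/2 = 1.5 → r_n = 29.25 kips; interior l_c = 4.125 − 1.25 = 2.875 → r_n = 43.87 kips.
  R_n,bearing = 1·29.25 + 4·43.87 = 204.7 kips → 0.75 × 204.7 = 154 kips.
Bearing governs: 154 kips.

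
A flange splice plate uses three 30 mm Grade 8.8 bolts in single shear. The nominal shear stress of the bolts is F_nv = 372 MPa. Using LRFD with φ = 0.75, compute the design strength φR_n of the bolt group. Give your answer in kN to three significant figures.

A_b = π × 30² / 4 = 706.9 mm².
R_n = F_nv · A_b · n · n_s = 372 × 706.9 × 3 × 1 / 1000 = 788.9 kN.
Design strength φR_n = 0.75 × 788.9 = 592 kN.

592 kN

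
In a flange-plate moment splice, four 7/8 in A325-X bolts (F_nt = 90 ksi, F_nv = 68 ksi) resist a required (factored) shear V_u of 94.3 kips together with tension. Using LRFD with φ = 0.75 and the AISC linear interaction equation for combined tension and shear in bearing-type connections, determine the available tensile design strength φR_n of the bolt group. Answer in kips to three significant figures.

A_b = π·0.875²/4 = 0.6013 in²; f_rv = 94.3 / (4 × 0.6013) = 39.21 ksi.
F'_nt = 1.3 F_nt − (F_nt / φF_nv) f_rv = 1.3·90 − (90/(0.75·68))·39.21 = 47.81 ksi, capped at F_nt → F'_nt = 47.81 ksi.
R_n = F'_nt · A_b · n = 47.81 × 0.6013 × 4 = 115 kips.
Design strength φR_n = 0.75 × 115 = 86.3 kips.

86.3 kips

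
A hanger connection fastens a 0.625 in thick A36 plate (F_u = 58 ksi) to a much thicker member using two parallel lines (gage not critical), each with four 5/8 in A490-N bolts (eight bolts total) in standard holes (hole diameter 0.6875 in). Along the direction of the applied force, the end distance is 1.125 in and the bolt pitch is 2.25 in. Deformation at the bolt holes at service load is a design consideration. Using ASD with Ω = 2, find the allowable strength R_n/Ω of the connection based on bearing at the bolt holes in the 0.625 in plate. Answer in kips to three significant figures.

Per bolt r_n = 1.2 l_c t F_u ≤ 2.4 d t F_u; upper limit = 2.4 × 0.625 × 0.625 × 58 = 54.38 kips.
Edge bolt: l_c = 1.125 − 0.6875/2 = 0.7812 in → 1.2 × 0.7812 × 0.625 × 58 = 33.98 → r_n = 33.98 kips.
Interior bolts: l_c = 2.25 − 0.6875 = 1.562 in → 1.2 × 1.562 × 0.625 × 58 = 67.97 → r_n = 54.38 kips.
R_n = 2 × 33.98 + 6 × 54.38 = 394.2 kips.
Allowable strength R_n/Ω = 394.2 / 2 = 197 kips.

197 kips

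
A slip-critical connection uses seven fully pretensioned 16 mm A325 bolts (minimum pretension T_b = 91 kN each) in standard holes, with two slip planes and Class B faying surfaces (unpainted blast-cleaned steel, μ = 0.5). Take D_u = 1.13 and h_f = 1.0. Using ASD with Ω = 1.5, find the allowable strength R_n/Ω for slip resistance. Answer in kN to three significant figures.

R_n = μ · D_u · h_f · T_b · n_s · n_b = 0.5 × 1.13 × 1.0 × 91 × 2 × 7 = 719.8 kN.
Allowable strength R_n/Ω = 719.8 / 1.5 = 480 kN.

480 kN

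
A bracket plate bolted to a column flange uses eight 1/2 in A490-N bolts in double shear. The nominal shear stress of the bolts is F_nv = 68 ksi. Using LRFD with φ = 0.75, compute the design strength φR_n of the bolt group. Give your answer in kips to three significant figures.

160 kips

A_b = π × 0.5² / 4 = 0.1963 in².
R_n = F_nv · A_b · n · n_s = 68 × 0.1963 × 8 × 2 = 213.6 kips.
Design strength φR_n = 0.75 × 213.6 = 160 kips.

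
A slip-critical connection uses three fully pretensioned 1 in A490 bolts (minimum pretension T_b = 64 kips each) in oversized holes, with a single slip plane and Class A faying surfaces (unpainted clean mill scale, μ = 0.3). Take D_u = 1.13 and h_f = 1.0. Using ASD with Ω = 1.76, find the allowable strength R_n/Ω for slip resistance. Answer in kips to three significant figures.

37 kips

R_n = μ · D_u · h_f · T_b · n_s · n_b = 0.3 × 1.13 × 1.0 × 64 × 1 × 3 = 65.09 kips.
Allowable strength R_n/Ω = 65.09 / 1.76 = 37 kips.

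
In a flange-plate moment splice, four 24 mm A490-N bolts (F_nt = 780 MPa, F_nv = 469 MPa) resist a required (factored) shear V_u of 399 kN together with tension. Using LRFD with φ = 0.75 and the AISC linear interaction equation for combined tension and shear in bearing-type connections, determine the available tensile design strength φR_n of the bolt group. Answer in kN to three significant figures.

713 kN

A_b = π·24²/4 = 452.4 mm²; f_rv = 399 × 1000 / (4 × 452.4) = 220.5 MPa.
F'_nt = 1.3 F_nt − (F_nt / φF_nv) f_rv = 1.3·780 − (780/(0.75·469))·220.5 = 525.1 MPa, capped at F_nt → F'_nt = 525.1 MPa.
R_n = F'_nt · A_b · n = 525.1 × 452.4 × 4 / 1000 = 950.1 kN.
Design strength φR_n = 0.75 × 950.1 = 713 kN.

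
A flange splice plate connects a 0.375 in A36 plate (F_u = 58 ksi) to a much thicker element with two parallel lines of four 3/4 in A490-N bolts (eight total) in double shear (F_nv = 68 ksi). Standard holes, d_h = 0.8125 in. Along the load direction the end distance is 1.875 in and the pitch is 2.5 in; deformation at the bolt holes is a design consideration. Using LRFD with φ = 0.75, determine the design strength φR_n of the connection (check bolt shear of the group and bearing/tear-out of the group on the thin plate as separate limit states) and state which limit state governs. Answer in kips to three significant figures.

Bolt shear: A_b = π·0.75²/4 = 0.4418 in²; R_n = 68 × 0.4418 × 8 × 2 = 480.7 kips → 0.75 × 480.7 = 360 kips.
Bearing (1.2 l_c t F_u ≤ 2.4 d t F_u): upper limit = 2.4·0.75·0.375·58 = 39.15 kips.
  Edge l_c = 1.875 − 0.8125/2 = 1.469 → r_n = 38.33 kips; interior l_c = 2.5 − 0.8125 = 1.688 → r_n = 39.15 kips.
  R_n,bearing = 2·38.33 + 6·39.15 = 311.6 kips → 0.75 × 311.6 = 234 kips.
Bearing governs: 234 kips.

234 kips (bearing governs)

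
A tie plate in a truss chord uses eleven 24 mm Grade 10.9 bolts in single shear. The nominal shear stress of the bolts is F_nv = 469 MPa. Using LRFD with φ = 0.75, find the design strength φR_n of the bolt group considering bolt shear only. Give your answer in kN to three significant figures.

1750 kN

A_b = π × 24² / 4 = 452.4 mm².
R_n = F_nv · A_b · n · n_s = 469 × 452.4 × 11 × 1 / 1000 = 2334 kN.
Design strength φR_n = 0.75 × 2334 = 1750 kN.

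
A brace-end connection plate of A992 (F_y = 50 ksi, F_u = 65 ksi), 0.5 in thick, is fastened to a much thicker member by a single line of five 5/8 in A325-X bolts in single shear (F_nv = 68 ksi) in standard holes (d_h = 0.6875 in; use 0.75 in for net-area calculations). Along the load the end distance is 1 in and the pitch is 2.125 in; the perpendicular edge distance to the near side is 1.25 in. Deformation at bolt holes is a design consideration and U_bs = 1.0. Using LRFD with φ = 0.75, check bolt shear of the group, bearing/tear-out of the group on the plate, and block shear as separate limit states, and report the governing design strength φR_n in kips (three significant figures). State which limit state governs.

Bolt shear: A_b = π·0.625²/4 = 0.3068 in²; R_n = 68 × 0.3068 × 5 × 1 = 104.3 kips → 0.75 × 104.3 = 78.2 kips.
Bearing: edge l_c = 0.6562, r_n = 25.59 kips; interior l_c = 1.438, r_n = 48.75 kips; R_n = 25.59 + 4·48.75 = 220.6 kips → 165 kips.
Block shear: A_gv = 4.75, A_nv = 3.062, A_nt = 0.4375 in²; R_n = min(0.6F_uA_nv, 0.6F_yA_gv) + U_bs·F_u·A_nt = 147.9 kips → 111 kips.
Bolt shear governs: 78.2 kips.

78.2 kips (bolt shear governs)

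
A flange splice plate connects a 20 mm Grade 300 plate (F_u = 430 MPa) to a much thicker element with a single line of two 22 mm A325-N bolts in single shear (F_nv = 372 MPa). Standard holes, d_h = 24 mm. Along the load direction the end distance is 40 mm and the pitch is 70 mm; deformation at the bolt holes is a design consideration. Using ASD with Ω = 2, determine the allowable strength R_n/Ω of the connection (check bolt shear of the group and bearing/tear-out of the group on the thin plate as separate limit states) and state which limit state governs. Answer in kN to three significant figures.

141 kN (bolt shear governs)

Bolt shear: A_b = π·22²/4 = 380.1 mm²; R_n = 372 × 380.1 × 2 × 1 / 1000 = 282.8 kN → 282.8 / 2 = 141 kN.
Bearing (1.2 l_c t F_u ≤ 2.4 d t F_u): upper limit = 2.4·22·20·430 / 1000 = 454.1 kN.
  Edge l_c = 40 − 24/2 = 28 → r_n = 289 kN; interior l_c = 70 − 24 = 46 → r_n = 454.1 kN.
  R_n,bearing = 1·289 + 1·454.1 = 743 kN → 743 / 2 = 372 kN.
Bolt shear governs: 141 kN.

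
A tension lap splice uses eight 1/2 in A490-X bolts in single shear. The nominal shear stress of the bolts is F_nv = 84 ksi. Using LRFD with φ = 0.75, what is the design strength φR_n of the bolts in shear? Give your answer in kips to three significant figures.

99 kips

A_b = π × 0.5² / 4 = 0.1963 in².
R_n = F_nv · A_b · n · n_s = 84 × 0.1963 × 8 × 1 = 131.9 kips.
Design strength φR_n = 0.75 × 131.9 = 99 kips.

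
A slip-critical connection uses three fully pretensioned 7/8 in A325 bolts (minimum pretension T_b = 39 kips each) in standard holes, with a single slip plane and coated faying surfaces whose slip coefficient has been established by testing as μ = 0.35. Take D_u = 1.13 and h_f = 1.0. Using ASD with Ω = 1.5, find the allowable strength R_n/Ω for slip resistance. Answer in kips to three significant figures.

30.8 kips

R_n = μ · D_u · h_f · T_b · n_s · n_b = 0.35 × 1.13 × 1.0 × 39 × 1 × 3 = 46.27 kips.
Allowable strength R_n/Ω = 46.27 / 1.5 = 30.8 kips.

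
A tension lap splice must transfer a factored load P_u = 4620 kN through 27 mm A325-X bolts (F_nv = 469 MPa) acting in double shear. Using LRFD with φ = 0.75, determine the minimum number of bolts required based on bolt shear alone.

12 bolts

A_b = π·27²/4 = 572.6 mm².
Per-bolt design strength φR_n = 0.75 × 469 × 572.6 × 2 / 1000 = 402.8 kN.
n ≥ 4620 / 402.8 = 11.47 → use 12 bolts.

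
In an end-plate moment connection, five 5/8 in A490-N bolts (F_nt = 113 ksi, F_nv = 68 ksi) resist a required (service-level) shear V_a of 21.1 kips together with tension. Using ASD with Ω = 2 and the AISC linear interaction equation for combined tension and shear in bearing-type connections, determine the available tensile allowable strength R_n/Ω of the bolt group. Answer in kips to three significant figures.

77.6 kips

A_b = π·0.625²/4 = 0.3068 in²; f_rv = 21.1 / (5 × 0.3068) = 13.76 ksi.
F'_nt = 1.3 F_nt − (Ω F_nt / F_nv) f_rv = 1.3·113 − (2·113/68)·13.76 = 101.2 ksi, capped at F_nt → F'_nt = 101.2 ksi.
R_n = F'_nt · A_b · n = 101.2 × 0.3068 × 5 = 155.2 kips.
Allowable strength R_n/Ω = 155.2 / 2 = 77.6 kips.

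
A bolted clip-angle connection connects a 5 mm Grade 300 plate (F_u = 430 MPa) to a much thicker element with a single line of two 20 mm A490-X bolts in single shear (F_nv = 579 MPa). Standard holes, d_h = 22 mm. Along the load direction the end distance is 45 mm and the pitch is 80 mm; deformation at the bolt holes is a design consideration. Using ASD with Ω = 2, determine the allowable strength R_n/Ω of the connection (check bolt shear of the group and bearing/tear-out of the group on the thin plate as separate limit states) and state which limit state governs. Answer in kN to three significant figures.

Bolt shear: A_b = π·20²/4 = 314.2 mm²; R_n = 579 × 314.2 × 2 × 1 / 1000 = 363.8 kN → 363.8 / 2 = 182 kN.
Bearing (1.2 l_c t F_u ≤ 2.4 d t F_u): upper limit = 2.4·20·5·430 / 1000 = 103.2 kN.
  Edge l_c = 45 − 22/2 = 34 → r_n = 87.72 kN; interior l_c = 80 − 22 = 58 → r_n = 103.2 kN.
  R_n,bearing = 1·87.72 + 1·103.2 = 190.9 kN → 190.9 / 2 = 95.5 kN.
Bearing governs: 95.5 kN.

95.5 kN (bearing governs)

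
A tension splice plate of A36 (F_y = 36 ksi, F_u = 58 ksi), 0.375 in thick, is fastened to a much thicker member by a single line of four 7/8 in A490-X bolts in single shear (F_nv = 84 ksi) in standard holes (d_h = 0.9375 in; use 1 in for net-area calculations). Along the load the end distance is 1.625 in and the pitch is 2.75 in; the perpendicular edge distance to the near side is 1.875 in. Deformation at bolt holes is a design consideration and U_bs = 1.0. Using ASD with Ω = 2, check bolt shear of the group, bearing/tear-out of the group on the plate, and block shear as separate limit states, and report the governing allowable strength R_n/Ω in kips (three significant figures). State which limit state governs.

Bolt shear: A_b = π·0.875²/4 = 0.6013 in²; R_n = 84 × 0.6013 × 4 × 1 = 202 kips → 202 / 2 = 101 kips.
Bearing: edge l_c = 1.156, r_n = 30.18 kips; interior l_c = 1.812, r_n = 45.68 kips; R_n = 30.18 + 3·45.68 = 167.2 kips → 83.6 kips.
Block shear: A_gv = 3.703, A_nv = 2.391, A_nt = 0.5156 in²; R_n = min(0.6F_uA_nv, 0.6F_yA_gv) + U_bs·F_u·A_nt = 109.9 kips → 54.9 kips.
Block shear governs: 54.9 kips.

54.9 kips (block shear governs)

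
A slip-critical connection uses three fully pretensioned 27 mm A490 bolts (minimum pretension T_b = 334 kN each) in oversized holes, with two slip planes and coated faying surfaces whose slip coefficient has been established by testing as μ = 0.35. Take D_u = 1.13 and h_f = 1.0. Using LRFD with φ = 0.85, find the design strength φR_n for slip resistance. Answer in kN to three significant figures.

R_n = μ · D_u · h_f · T_b · n_s · n_b = 0.35 × 1.13 × 1.0 × 334 × 2 × 3 = 792.6 kN.
Design strength φR_n = 0.85 × 792.6 = 674 kN.

674 kN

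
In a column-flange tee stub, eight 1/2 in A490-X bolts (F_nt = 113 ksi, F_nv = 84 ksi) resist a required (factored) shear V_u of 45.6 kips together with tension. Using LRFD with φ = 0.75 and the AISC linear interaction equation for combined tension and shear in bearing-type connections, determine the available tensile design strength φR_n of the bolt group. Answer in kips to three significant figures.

112 kips

A_b = π·0.5²/4 = 0.1963 in²; f_rv = 45.6 / (8 × 0.1963) = 29.03 ksi.
F'_nt = 1.3 F_nt − (F_nt / φF_nv) f_rv = 1.3·113 − (113/(0.75·84))·29.03 = 94.83 ksi, capped at F_nt → F'_nt = 94.83 ksi.
R_n = F'_nt · A_b · n = 94.83 × 0.1963 × 8 = 149 kips.
Design strength φR_n = 0.75 × 149 = 112 kips.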